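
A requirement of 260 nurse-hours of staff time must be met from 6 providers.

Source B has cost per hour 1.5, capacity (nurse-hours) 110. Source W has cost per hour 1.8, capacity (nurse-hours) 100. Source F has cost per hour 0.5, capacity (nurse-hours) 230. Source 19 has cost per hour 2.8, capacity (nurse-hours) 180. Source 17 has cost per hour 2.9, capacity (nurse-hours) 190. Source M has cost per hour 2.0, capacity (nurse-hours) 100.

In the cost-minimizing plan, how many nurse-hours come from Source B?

Use providers in increasing cost order.
Take 230 from Source F at 0.5 ; need 30 more.
Source B at 1.5: take 30 of its 110 ; requirement met.
Source W, Source M, Source 19, Source 17: unused.

30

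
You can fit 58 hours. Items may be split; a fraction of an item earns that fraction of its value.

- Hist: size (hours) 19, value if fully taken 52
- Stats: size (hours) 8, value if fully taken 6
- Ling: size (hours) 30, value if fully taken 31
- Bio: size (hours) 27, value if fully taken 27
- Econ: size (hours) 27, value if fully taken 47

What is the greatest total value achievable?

Sort by value density: Hist 52/19≈2.74, Econ 47/27≈1.74, Ling 31/30≈1.03, Bio 27/27≈1, Stats 6/8≈0.75.
All 19 hours of Hist fit (value 52) ; 39 remain.
Take all of Econ (27 hours, value 47) ; 12 hours left.
Only 12 hours remain; take 12/30 of Ling for value 31×12/30 = 12.4.
Total value = 111.4.

111.4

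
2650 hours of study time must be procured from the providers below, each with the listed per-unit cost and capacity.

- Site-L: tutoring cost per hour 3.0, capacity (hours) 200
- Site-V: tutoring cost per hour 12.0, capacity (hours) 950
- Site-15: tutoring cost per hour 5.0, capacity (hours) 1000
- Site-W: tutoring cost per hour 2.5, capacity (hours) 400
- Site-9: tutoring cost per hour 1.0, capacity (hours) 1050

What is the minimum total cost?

7650

Cheapest first:
Take 1050 from Site-9 at 1.0 — need 1600 more.
Site-W (2.5): use full 400 — 1200 hours to go.
Site-L (3.0): use full 200 — 1000 hours to go.
Take 1000 from Site-15 at 5.0 — need 0 more.
Site-V: unused.
Cost = 1050×1.0 + 400×2.5 + 200×3.0 + 1000×5.0 = 7650.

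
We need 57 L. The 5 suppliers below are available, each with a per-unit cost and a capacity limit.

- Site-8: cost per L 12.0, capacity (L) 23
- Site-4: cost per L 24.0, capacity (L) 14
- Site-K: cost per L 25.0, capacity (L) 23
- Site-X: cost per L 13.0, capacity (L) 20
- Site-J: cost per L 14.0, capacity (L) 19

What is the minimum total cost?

732

Fill from the cheapest supplier first.
Site-8 (12.0): use full 23 → 34 L to go.
Site-X at 13.0: take all 20 L → 14 still needed.
Take 14 from Site-J at 14.0 to finish.
Site-4, Site-K: unused.
Cost = 23×12.0 + 20×13.0 + 14×14.0 = 732.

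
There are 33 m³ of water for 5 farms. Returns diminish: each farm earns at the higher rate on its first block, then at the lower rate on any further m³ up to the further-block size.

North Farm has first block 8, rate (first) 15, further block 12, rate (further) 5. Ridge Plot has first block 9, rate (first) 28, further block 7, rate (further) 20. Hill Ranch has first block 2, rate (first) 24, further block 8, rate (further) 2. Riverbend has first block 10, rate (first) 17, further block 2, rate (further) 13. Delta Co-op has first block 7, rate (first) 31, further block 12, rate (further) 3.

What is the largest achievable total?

793

Treat each block as its own option and order by rate: Delta Co-op/T1 31 > Ridge Plot/T1 28 > Hill Ranch/T1 24 > Ridge Plot/T2 20 > Riverbend/T1 17 > North Farm/T1 15 > Riverbend/T2 13 > North Farm/T2 5 > Delta Co-op/T2 3 > Hill Ranch/T2 2.
Delta Co-op T1 at 31: fill all 7 → 26 left.
Ridge Plot T1 at 28: fill all 9 → 17 left.
Hill Ranch/T1 (24): +2 → 15 left.
Fill Ridge Plot T2 block (7 at 20) → 8 left.
8 remain; put them into Riverbend T1 at 17.
Total = 31×7 + 28×9 + 24×2 + 20×7 + 17×8 = 793.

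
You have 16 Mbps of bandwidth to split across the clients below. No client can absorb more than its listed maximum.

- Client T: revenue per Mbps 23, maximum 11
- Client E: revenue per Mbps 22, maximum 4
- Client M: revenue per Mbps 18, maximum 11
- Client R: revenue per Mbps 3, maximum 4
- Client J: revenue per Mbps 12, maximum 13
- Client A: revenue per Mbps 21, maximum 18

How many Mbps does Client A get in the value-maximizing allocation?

Rank by revenue per Mbps: Client T 23 > Client E 22 > Client A 21 > Client M 18 > Client J 12 > Client R 3.
Client T takes 11 to reach its cap of 11 → 5 left.
Client E takes 4 to reach its cap of 4 → 1 left.
Client A: +1 (room for 18) → 1. Pool exhausted.

1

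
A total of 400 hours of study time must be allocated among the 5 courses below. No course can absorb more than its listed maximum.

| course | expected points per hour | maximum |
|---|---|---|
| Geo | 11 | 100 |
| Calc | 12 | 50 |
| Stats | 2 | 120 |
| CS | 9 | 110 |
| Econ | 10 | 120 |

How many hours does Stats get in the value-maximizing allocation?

20

Rank by expected points per hour: Calc 12 > Geo 11 > Econ 10 > CS 9 > Stats 2.
Calc takes 50 to reach its cap of 50 — 350 left.
Geo: +100 to 100 (cap) — 250 left.
Econ takes 120 to reach its cap of 120 — 130 left.
Give CS 110 to hit its cap of 110 — 20 left.
Stats: +20 (room for 120) → 20. Pool exhausted.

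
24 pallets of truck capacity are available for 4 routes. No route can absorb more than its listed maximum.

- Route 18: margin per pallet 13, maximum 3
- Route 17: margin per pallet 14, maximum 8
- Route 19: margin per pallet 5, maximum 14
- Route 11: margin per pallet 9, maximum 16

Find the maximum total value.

Order the routes by margin per pallet: Route 17 14 > Route 18 13 > Route 11 9 > Route 19 5.
Route 17: +8 to 8 (cap) → 16 left.
Give Route 18 3 to hit its cap of 3 → 13 left.
Only 13 left; Route 11 takes them to reach 13.
Total = 13×3 + 14×8 + 9×13 = 268.

268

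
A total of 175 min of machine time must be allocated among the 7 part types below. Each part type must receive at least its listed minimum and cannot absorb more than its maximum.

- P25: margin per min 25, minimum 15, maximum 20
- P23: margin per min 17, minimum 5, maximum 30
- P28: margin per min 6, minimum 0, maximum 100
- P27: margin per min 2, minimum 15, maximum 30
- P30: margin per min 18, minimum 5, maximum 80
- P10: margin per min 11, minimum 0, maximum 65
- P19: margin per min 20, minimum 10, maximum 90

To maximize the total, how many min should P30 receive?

45

Meeting every minimum uses 15+5+0+15+5+0+10 = 50 min, leaving 125.
Order the part types by margin per min: P25 25 > P19 20 > P30 18 > P23 17 > P10 11 > P28 6 > P27 2.
P25: +5 to 20 (cap) → 120 left.
P19 takes 80 more to reach its cap of 90 → 40 left.
P30 has room for 75 more but only 40 remain, so it gets 45.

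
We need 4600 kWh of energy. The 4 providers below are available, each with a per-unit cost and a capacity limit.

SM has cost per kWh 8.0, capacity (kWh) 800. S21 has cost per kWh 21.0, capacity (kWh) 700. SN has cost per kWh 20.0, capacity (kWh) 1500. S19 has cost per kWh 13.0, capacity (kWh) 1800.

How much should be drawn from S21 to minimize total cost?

500

Use providers in increasing cost order.
SM (8.0): use full 800 — 3800 kWh to go.
Take 1800 from S19 at 13.0 — need 2000 more.
Take 1500 from SN at 20.0 — need 500 more.
Take 500 from S21 at 21.0 to finish.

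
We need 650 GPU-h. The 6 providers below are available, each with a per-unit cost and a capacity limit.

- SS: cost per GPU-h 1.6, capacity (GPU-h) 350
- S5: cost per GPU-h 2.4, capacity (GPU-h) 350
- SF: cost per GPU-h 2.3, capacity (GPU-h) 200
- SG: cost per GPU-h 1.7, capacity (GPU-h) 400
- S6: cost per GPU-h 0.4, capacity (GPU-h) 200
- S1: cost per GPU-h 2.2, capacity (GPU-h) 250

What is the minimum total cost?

810

Fill from the cheapest provider first.
S6 at 0.4: take all 200 GPU-h → 450 still needed.
SS (1.6): use full 350 → 100 GPU-h to go.
SG at 1.7: take 100 of its 400 → requirement met.
S1, SF, S5: unused.
Cost = 200×0.4 + 350×1.6 + 100×1.7 = 810.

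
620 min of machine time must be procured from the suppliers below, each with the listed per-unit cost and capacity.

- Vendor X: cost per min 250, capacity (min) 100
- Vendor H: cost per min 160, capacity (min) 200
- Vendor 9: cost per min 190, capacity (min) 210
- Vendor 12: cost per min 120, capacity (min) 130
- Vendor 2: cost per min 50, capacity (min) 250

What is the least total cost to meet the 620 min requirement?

Cheapest first:
Take 250 from Vendor 2 at 50 — need 370 more.
Vendor 12 at 120: take all 130 min — 240 still needed.
Take 200 from Vendor H at 160 — need 40 more.
Vendor 9 at 190: take 40 of its 210 — requirement met.
Vendor X: unused.
Cost = 250×50 + 130×120 + 200×160 + 40×190 = 67700.

67700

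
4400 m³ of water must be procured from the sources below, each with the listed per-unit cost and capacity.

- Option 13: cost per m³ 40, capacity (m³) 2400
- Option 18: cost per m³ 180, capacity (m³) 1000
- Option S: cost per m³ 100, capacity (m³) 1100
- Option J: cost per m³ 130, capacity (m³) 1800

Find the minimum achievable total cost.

Fill from the cheapest source first.
Option 13 (40): use full 2400 — 2000 m³ to go.
Option S at 100: take all 1100 m³ — 900 still needed.
Take 900 from Option J at 130 to finish.
Option 18: unused.
Cost = 2400×40 + 1100×100 + 900×130 = 323000.

323000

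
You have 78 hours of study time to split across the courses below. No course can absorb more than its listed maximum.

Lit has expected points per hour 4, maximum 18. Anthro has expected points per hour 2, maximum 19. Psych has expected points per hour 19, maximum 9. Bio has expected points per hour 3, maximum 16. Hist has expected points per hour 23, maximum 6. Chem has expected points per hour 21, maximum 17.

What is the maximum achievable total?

810

Highest expected points per hour first: Hist 23 > Chem 21 > Psych 19 > Lit 4 > Bio 3 > Anthro 2.
Hist takes 6 to reach its cap of 6 → 72 left.
Chem takes 17 to reach its cap of 17 → 55 left.
Give Psych 9 to hit its cap of 9 → 46 left.
Lit takes 18 to reach its cap of 18 → 28 left.
Bio: +16 to 16 (cap) → 12 left.
Anthro has room for 19 but only 12 remain, so it gets 12.
Total = 4×18 + 2×12 + 19×9 + 3×16 + 23×6 + 21×17 = 810.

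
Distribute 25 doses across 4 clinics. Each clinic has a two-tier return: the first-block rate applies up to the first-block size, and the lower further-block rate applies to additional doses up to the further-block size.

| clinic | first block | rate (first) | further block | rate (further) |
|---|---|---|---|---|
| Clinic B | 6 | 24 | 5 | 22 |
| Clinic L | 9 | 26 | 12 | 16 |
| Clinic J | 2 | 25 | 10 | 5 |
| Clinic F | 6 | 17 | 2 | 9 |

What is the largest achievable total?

Rank every tier by rate: Clinic L/first 26 > Clinic J/first 25 > Clinic B/first 24 > Clinic B/second 22 > Clinic F/first 17 > Clinic L/second 16 > Clinic F/second 9 > Clinic J/second 5.
Fill Clinic L first block (9 at 26) → 16 left.
Clinic J/first (25): +2 → 14 left.
Clinic B first at 24: fill all 6 → 8 left.
Clinic B/second (22): +5 → 3 left.
Clinic F/first: +3 of 6 at 17; pool empty.
Total = 26×9 + 25×2 + 24×6 + 22×5 + 17×3 = 589.

589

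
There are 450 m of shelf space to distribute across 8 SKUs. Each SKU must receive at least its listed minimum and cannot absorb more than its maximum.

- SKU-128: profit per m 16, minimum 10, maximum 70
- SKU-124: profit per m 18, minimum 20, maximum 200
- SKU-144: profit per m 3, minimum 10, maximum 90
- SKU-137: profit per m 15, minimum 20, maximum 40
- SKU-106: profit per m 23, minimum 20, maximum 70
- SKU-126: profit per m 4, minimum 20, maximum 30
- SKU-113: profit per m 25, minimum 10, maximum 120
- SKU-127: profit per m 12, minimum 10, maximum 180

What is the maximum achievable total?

Meeting every minimum uses 10+20+10+20+20+20+10+10 = 120 m, leaving 330.
Rank by profit per m: SKU-113 25 > SKU-106 23 > SKU-124 18 > SKU-128 16 > SKU-137 15 > SKU-127 12 > SKU-126 4 > SKU-144 3.
Give SKU-113 110 more to hit its cap of 120 → 220 left.
SKU-106: +50 to 70 (cap) → 170 left.
Only 170 left; SKU-124 takes them to reach 190.
Total = 16×10 + 18×190 + 3×10 + 15×20 + 23×70 + 4×20 + 25×120 + 12×10 = 8720.

8720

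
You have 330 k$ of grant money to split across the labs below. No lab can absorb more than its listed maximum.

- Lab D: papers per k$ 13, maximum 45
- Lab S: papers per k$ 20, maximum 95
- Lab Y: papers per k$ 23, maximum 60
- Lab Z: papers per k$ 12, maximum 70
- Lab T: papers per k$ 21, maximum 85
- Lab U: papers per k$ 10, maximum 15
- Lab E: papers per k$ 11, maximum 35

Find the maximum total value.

Rank by papers per k$: Lab Y 23 > Lab T 21 > Lab S 20 > Lab D 13 > Lab Z 12 > Lab E 11 > Lab U 10.
Lab Y takes 60 to reach its cap of 60 ; 270 left.
Lab T: +85 to 85 (cap) ; 185 left.
Lab S takes 95 to reach its cap of 95 ; 90 left.
Give Lab D 45 to hit its cap of 45 ; 45 left.
Only 45 left; Lab Z takes them to reach 45.
Total = 13×45 + 20×95 + 23×60 + 12×45 + 21×85 = 6190.

6190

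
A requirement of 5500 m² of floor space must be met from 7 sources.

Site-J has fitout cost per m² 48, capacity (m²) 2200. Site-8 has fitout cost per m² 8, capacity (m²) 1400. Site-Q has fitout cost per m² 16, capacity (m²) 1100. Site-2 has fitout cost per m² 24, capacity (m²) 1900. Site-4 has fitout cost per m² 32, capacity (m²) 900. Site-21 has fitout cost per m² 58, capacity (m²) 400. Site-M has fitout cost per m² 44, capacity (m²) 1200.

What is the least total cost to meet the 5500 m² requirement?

Fill from the cheapest source first.
Take 1400 from Site-8 at 8 ; need 4100 more.
Take 1100 from Site-Q at 16 ; need 3000 more.
Site-2 at 24: take all 1900 m² ; 1100 still needed.
Take 900 from Site-4 at 32 ; need 200 more.
Site-M at 44: take 200 of its 1200 ; requirement met.
Site-J, Site-21: unused.
Cost = 1400×8 + 1100×16 + 1900×24 + 900×32 + 200×44 = 112000.

112000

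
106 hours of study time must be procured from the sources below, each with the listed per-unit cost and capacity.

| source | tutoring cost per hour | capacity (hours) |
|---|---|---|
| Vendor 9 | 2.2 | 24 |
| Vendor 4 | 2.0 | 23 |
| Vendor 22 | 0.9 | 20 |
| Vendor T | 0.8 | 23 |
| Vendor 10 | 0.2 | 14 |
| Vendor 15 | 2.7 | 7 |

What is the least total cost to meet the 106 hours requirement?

143.4

Fill from the cheapest source first.
Take 14 from Vendor 10 at 0.2 ; need 92 more.
Vendor T at 0.8: take all 23 hours ; 69 still needed.
Take 20 from Vendor 22 at 0.9 ; need 49 more.
Take 23 from Vendor 4 at 2.0 ; need 26 more.
Vendor 9 at 2.2: take all 24 hours ; 2 still needed.
Vendor 15 (2.7): take the remaining 2 ; done.
Cost = 14×0.2 + 23×0.8 + 20×0.9 + 23×2.0 + 24×2.2 + 2×2.7 = 143.4.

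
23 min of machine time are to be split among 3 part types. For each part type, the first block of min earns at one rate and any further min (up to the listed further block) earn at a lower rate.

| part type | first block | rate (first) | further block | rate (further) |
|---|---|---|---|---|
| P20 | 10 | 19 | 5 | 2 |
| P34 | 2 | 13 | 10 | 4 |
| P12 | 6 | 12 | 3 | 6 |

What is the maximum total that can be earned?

Order all 6 blocks by rate: P20/T1 19 > P34/T1 13 > P12/T1 12 > P12/T2 6 > P34/T2 4 > P20/T2 2.
Fill P20 T1 block (10 at 19) ; 13 left.
P34 T1 at 13: fill all 2 ; 11 left.
P12/T1 (12): +6 ; 5 left.
P12/T2 (6): +3 ; 2 left.
P34 T2 at 4: only 2 left, fill 2.
Total = 19×10 + 13×2 + 12×6 + 6×3 + 4×2 = 314.

314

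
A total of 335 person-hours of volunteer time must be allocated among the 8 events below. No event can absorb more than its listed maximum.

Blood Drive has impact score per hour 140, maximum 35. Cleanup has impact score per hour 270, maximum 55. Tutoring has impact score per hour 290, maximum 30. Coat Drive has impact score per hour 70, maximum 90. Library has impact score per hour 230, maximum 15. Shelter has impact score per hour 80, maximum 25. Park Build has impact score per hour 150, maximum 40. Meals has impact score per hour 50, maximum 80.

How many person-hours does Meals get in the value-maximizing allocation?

45

Rank by impact score per hour: Tutoring 290 > Cleanup 270 > Library 230 > Park Build 150 > Blood Drive 140 > Shelter 80 > Coat Drive 70 > Meals 50.
Tutoring: +30 to 30 (cap) — 305 left.
Cleanup: +55 to 55 (cap) — 250 left.
Library takes 15 to reach its cap of 15 — 235 left.
Park Build takes 40 to reach its cap of 40 — 195 left.
Blood Drive takes 35 to reach its cap of 35 — 160 left.
Shelter takes 25 to reach its cap of 25 — 135 left.
Coat Drive takes 90 to reach its cap of 90 — 45 left.
Meals: +45 (room for 80) → 45. Pool exhausted.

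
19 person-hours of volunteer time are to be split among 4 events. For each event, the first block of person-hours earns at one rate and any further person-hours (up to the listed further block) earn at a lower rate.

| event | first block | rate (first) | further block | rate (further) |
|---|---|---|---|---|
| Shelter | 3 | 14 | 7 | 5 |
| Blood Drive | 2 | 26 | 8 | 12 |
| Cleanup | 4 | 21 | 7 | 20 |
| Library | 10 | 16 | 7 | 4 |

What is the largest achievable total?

Treat each block as its own option and order by rate: Blood Drive/first 26 > Cleanup/first 21 > Cleanup/second 20 > Library/first 16 > Shelter/first 14 > Blood Drive/second 12 > Shelter/second 5 > Library/second 4.
Fill Blood Drive first block (2 at 26) ; 17 left.
Cleanup/first (21): +4 ; 13 left.
Cleanup/second (20): +7 ; 6 left.
6 remain; put them into Library first at 16.
Total = 26×2 + 21×4 + 20×7 + 16×6 = 372.

372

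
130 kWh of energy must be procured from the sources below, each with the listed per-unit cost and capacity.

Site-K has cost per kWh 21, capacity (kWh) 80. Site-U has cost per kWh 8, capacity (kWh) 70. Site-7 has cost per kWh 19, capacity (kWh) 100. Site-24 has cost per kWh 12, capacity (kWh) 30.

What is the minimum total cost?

1490

Use sources in increasing cost order.
Site-U at 8: take all 70 kWh → 60 still needed.
Site-24 (12): use full 30 → 30 kWh to go.
Take 30 from Site-7 at 19 to finish.
Site-K: unused.
Cost = 70×8 + 30×12 + 30×19 = 1490.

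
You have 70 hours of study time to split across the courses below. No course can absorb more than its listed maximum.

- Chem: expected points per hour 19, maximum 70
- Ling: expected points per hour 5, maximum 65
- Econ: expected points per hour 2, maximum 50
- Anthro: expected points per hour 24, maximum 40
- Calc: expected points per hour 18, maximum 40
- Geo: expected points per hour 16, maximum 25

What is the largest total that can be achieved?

Rank by expected points per hour: Anthro 24 > Chem 19 > Calc 18 > Geo 16 > Ling 5 > Econ 2.
Anthro takes 40 to reach its cap of 40 — 30 left.
Chem has room for 70 but only 30 remain, so it gets 30.
Total = 19×30 + 24×40 = 1530.

1530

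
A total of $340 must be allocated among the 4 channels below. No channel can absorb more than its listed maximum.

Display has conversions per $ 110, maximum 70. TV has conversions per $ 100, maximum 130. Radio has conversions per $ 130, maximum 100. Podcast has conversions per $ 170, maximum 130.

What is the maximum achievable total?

46800

Highest conversions per $ first: Podcast 170 > Radio 130 > Display 110 > TV 100.
Podcast takes 130 to reach its cap of 130 ; 210 left.
Radio: +100 to 100 (cap) ; 110 left.
Give Display 70 to hit its cap of 70 ; 40 left.
Only 40 left; TV takes them to reach 40.
Total = 110×70 + 100×40 + 130×100 + 170×130 = 46800.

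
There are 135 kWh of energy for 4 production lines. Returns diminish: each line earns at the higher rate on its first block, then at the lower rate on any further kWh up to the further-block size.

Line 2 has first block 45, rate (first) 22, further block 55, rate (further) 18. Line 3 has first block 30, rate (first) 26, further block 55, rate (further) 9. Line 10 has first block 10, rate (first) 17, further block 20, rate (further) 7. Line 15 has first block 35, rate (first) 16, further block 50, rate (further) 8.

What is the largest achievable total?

Rank every tier by rate: Line 3/tier1 26 > Line 2/tier1 22 > Line 2/tier2 18 > Line 10/tier1 17 > Line 15/tier1 16 > Line 3/tier2 9 > Line 15/tier2 8 > Line 10/tier2 7.
Line 3/tier1 (26): +30 — 105 left.
Line 2/tier1 (22): +45 — 60 left.
Fill Line 2 tier2 block (55 at 18) — 5 left.
Line 10 tier1 at 17: only 5 left, fill 5.
Total = 26×30 + 22×45 + 18×55 + 17×5 = 2845.

2845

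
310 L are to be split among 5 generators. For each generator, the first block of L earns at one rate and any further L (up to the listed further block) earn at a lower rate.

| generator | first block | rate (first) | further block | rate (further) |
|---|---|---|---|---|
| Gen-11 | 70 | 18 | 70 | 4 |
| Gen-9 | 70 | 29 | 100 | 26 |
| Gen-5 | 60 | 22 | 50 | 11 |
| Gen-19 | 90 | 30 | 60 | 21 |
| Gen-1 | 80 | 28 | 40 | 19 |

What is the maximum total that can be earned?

8790

Treat each block as its own option and order by rate: Gen-19/tier1 30 > Gen-9/tier1 29 > Gen-1/tier1 28 > Gen-9/tier2 26 > Gen-5/tier1 22 > Gen-19/tier2 21 > Gen-1/tier2 19 > Gen-11/tier1 18 > Gen-5/tier2 11 > Gen-11/tier2 4.
Fill Gen-19 tier1 block (90 at 30) → 220 left.
Gen-9 tier1 at 29: fill all 70 → 150 left.
Gen-1/tier1 (28): +80 → 70 left.
70 remain; put them into Gen-9 tier2 at 26.
Total = 30×90 + 29×70 + 28×80 + 26×70 = 8790.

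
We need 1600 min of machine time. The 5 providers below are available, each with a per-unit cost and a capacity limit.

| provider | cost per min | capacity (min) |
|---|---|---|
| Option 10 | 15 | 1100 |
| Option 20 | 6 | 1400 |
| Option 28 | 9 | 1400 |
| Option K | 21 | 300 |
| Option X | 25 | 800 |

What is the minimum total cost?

10200

Cheapest first:
Option 20 (6): use full 1400 — 200 min to go.
Option 28 (9): take the remaining 200 — done.
Option 10, Option K, Option X: unused.
Cost = 1400×6 + 200×9 = 10200.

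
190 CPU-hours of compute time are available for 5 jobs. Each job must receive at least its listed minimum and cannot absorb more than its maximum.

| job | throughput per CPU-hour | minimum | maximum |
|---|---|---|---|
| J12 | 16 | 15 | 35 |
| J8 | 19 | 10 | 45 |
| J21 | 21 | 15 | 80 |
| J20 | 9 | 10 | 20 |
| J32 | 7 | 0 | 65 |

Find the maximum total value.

3345

Meeting every minimum uses 15+10+15+10+0 = 50 CPU-hours, leaving 140.
Order the jobs by throughput per CPU-hour: J21 21 > J8 19 > J12 16 > J20 9 > J32 7.
Give J21 65 more to hit its cap of 80 — 75 left.
J8: +35 to 45 (cap) — 40 left.
J12 takes 20 more to reach its cap of 35 — 20 left.
J20 takes 10 more to reach its cap of 20 — 10 left.
Only 10 left; J32 takes them to reach 10.
Total = 16×35 + 19×45 + 21×80 + 9×20 + 7×10 = 3345.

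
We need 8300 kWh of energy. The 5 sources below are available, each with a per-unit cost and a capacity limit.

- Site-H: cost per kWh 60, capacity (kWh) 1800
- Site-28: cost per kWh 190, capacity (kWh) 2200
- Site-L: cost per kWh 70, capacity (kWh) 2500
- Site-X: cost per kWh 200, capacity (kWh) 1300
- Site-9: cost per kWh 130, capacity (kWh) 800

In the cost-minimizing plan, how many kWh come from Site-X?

Fill from the cheapest source first.
Take 1800 from Site-H at 60 ; need 6500 more.
Site-L at 70: take all 2500 kWh ; 4000 still needed.
Site-9 at 130: take all 800 kWh ; 3200 still needed.
Site-28 at 190: take all 2200 kWh ; 1000 still needed.
Site-X at 200: take 1000 of its 1300 ; requirement met.

1000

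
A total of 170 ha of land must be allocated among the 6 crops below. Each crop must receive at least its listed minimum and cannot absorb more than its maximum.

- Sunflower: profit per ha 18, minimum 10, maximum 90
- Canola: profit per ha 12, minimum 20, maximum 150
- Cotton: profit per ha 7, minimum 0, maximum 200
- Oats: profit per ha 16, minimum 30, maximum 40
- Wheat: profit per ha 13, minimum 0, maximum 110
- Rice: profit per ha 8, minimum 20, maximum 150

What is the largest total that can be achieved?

Meeting every minimum uses 10+20+0+30+0+20 = 80 ha, leaving 90.
Order the crops by profit per ha: Sunflower 18 > Oats 16 > Wheat 13 > Canola 12 > Rice 8 > Cotton 7.
Give Sunflower 80 more to hit its cap of 90 ; 10 left.
Give Oats 10 more to hit its cap of 40 ; 0 left.
Total = 18×90 + 12×20 + 16×40 + 8×20 = 2660.

2660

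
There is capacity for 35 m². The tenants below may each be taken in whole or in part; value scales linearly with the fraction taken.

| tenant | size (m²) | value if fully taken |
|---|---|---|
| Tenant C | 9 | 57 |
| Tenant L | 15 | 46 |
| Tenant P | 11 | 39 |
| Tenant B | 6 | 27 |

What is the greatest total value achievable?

Best value per unit of size first: Tenant C 57/9≈6.33, Tenant B 27/6≈4.5, Tenant P 39/11≈3.55, Tenant L 46/15≈3.07.
Take all of Tenant C (9 m², value 57) ; 26 m² left.
Tenant B: take in full, 6 m² for value 27 ; 20 left.
Take all of Tenant P (11 m², value 39) ; 9 m² left.
Fill the last 9 m² with part of Tenant L: 9/15 of it earns 27.6.
Total value = 150.6.

150.6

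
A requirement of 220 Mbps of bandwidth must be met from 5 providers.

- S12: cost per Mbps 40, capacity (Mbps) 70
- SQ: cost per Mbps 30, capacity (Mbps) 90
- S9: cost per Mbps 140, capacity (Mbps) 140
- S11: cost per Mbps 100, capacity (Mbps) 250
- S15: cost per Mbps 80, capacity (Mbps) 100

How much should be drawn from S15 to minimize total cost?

Use providers in increasing cost order.
Take 90 from SQ at 30 ; need 130 more.
S12 (40): use full 70 ; 60 Mbps to go.
Take 60 from S15 at 80 to finish.
S11, S9: unused.

60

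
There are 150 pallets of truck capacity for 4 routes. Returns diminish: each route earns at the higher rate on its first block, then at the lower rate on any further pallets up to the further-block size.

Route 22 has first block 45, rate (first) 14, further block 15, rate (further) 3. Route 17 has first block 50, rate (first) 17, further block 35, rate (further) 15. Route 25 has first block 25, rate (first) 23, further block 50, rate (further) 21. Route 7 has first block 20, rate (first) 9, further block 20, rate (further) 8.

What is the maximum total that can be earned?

Order all 8 blocks by rate: Route 25/tier1 23 > Route 25/tier2 21 > Route 17/tier1 17 > Route 17/tier2 15 > Route 22/tier1 14 > Route 7/tier1 9 > Route 7/tier2 8 > Route 22/tier2 3.
Fill Route 25 tier1 block (25 at 23) ; 125 left.
Route 25/tier2 (21): +50 ; 75 left.
Route 17/tier1 (17): +50 ; 25 left.
Route 17/tier2: +25 of 35 at 15; pool empty.
Total = 23×25 + 21×50 + 17×50 + 15×25 = 2850.

2850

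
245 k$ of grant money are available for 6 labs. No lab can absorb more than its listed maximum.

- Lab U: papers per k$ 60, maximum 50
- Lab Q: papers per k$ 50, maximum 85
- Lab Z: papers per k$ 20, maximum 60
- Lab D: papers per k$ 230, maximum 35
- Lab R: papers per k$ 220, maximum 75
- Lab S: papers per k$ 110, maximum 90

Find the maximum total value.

37150

Order the labs by papers per k$: Lab D 230 > Lab R 220 > Lab S 110 > Lab U 60 > Lab Q 50 > Lab Z 20.
Give Lab D 35 to hit its cap of 35 → 210 left.
Lab R takes 75 to reach its cap of 75 → 135 left.
Lab S: +90 to 90 (cap) → 45 left.
Lab U has room for 50 but only 45 remain, so it gets 45.
Total = 60×45 + 230×35 + 220×75 + 110×90 = 37150.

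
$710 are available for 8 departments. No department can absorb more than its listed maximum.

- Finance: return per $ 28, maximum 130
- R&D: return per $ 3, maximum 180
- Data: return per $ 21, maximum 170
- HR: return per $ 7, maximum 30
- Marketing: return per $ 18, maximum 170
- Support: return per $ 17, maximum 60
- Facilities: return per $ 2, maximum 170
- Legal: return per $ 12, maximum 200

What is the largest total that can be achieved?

13450

Highest return per $ first: Finance 28 > Data 21 > Marketing 18 > Support 17 > Legal 12 > HR 7 > R&D 3 > Facilities 2.
Finance takes 130 to reach its cap of 130 ; 580 left.
Data: +170 to 170 (cap) ; 410 left.
Give Marketing 170 to hit its cap of 170 ; 240 left.
Give Support 60 to hit its cap of 60 ; 180 left.
Legal: +180 (room for 200) → 180. Pool exhausted.
Total = 28×130 + 21×170 + 18×170 + 17×60 + 12×180 = 13450.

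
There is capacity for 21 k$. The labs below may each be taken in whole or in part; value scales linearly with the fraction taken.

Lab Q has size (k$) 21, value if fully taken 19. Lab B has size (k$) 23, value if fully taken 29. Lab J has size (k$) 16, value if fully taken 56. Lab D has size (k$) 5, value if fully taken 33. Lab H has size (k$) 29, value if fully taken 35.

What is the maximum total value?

89

Sort by value density: Lab D 33/5≈6.6, Lab J 56/16≈3.5, Lab B 29/23≈1.26, Lab H 35/29≈1.21, Lab Q 19/21≈0.905.
Lab D: take in full, 5 k$ for value 33 → 16 left.
Lab J: take in full, 16 k$ for value 56 → 0 left.
Total value = 89.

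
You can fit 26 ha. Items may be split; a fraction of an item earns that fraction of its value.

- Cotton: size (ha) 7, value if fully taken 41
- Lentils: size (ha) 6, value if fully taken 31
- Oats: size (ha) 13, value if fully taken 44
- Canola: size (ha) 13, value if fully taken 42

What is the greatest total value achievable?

116

Rank by value-to-size ratio: Cotton 41/7≈5.86, Lentils 31/6≈5.17, Oats 44/13≈3.38, Canola 42/13≈3.23.
All 7 ha of Cotton fit (value 41) → 19 remain.
Lentils: take in full, 6 ha for value 31 → 13 left.
Oats: take in full, 13 ha for value 44 → 0 left.
Total value = 116.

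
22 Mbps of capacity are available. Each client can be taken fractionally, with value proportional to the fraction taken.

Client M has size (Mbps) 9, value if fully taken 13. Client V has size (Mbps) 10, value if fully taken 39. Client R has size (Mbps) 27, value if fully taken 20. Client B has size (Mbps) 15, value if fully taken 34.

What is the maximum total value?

66.2

Best value per unit of size first: Client V 39/10≈3.9, Client B 34/15≈2.27, Client M 13/9≈1.44, Client R 20/27≈0.741.
All 10 Mbps of Client V fit (value 39) — 12 remain.
Only 12 Mbps remain; take 12/15 of Client B for value 34×12/15 = 27.2.
Total value = 66.2.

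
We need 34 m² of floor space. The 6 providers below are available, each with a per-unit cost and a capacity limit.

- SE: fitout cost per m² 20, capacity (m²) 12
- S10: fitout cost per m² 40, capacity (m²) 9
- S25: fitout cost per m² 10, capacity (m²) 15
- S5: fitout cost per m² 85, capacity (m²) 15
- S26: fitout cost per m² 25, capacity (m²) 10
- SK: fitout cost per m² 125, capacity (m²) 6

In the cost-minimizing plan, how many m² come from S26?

7

Cheapest first:
S25 (10): use full 15 — 19 m² to go.
SE (20): use full 12 — 7 m² to go.
Take 7 from S26 at 25 to finish.
S10, S5, SK: unused.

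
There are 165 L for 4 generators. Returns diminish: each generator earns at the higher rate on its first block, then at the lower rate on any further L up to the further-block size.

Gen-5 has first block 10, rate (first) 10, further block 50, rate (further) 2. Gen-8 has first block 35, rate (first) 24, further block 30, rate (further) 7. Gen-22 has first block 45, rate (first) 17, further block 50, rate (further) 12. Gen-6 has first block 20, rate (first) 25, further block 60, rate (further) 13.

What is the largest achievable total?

Rank every tier by rate: Gen-6/first 25 > Gen-8/first 24 > Gen-22/first 17 > Gen-6/second 13 > Gen-22/second 12 > Gen-5/first 10 > Gen-8/second 7 > Gen-5/second 2.
Gen-6/first (25): +20 — 145 left.
Gen-8/first (24): +35 — 110 left.
Fill Gen-22 first block (45 at 17) — 65 left.
Fill Gen-6 second block (60 at 13) — 5 left.
5 remain; put them into Gen-22 second at 12.
Total = 25×20 + 24×35 + 17×45 + 13×60 + 12×5 = 2945.

2945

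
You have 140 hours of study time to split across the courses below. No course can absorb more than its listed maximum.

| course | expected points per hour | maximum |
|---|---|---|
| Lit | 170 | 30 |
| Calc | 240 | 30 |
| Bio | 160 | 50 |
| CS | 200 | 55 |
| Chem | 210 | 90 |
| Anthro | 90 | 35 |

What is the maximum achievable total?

30100

Rank by expected points per hour: Calc 240 > Chem 210 > CS 200 > Lit 170 > Bio 160 > Anthro 90.
Give Calc 30 to hit its cap of 30 → 110 left.
Give Chem 90 to hit its cap of 90 → 20 left.
Only 20 left; CS takes them to reach 20.
Total = 240×30 + 200×20 + 210×90 = 30100.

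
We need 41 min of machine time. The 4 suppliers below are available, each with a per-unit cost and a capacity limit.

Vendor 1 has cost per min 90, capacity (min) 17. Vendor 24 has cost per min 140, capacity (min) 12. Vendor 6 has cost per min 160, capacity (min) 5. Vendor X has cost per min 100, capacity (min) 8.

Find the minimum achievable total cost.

4650

Cheapest first:
Vendor 1 at 90: take all 17 min ; 24 still needed.
Take 8 from Vendor X at 100 ; need 16 more.
Take 12 from Vendor 24 at 140 ; need 4 more.
Vendor 6 (160): take the remaining 4 ; done.
Cost = 17×90 + 8×100 + 12×140 + 4×160 = 4650.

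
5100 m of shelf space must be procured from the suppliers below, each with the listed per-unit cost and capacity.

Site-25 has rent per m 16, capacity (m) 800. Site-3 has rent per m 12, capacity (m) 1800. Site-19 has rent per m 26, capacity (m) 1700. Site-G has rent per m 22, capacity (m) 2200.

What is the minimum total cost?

Use suppliers in increasing cost order.
Site-3 at 12: take all 1800 m ; 3300 still needed.
Take 800 from Site-25 at 16 ; need 2500 more.
Site-G at 22: take all 2200 m ; 300 still needed.
Site-19 at 26: take 300 of its 1700 ; requirement met.
Cost = 1800×12 + 800×16 + 2200×22 + 300×26 = 90600.

90600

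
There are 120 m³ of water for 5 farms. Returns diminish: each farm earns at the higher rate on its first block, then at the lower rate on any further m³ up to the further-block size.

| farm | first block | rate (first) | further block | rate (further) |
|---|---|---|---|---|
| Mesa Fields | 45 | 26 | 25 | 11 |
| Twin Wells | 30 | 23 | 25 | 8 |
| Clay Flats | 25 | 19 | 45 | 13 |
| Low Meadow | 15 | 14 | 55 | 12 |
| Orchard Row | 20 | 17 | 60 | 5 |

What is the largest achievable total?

2675

Treat each block as its own option and order by rate: Mesa Fields/first 26 > Twin Wells/first 23 > Clay Flats/first 19 > Orchard Row/first 17 > Low Meadow/first 14 > Clay Flats/second 13 > Low Meadow/second 12 > Mesa Fields/second 11 > Twin Wells/second 8 > Orchard Row/second 5.
Fill Mesa Fields first block (45 at 26) → 75 left.
Twin Wells/first (23): +30 → 45 left.
Clay Flats/first (19): +25 → 20 left.
Orchard Row first at 17: fill all 20 → 0 left.
Total = 26×45 + 23×30 + 19×25 + 17×20 = 2675.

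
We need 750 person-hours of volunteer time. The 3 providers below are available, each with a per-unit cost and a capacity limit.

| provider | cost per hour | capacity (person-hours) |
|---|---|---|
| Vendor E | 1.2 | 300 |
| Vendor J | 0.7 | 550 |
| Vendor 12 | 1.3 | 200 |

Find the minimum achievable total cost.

Use providers in increasing cost order.
Vendor J (0.7): use full 550 → 200 person-hours to go.
Vendor E (1.2): take the remaining 200 → done.
Vendor 12: unused.
Cost = 550×0.7 + 200×1.2 = 625.

625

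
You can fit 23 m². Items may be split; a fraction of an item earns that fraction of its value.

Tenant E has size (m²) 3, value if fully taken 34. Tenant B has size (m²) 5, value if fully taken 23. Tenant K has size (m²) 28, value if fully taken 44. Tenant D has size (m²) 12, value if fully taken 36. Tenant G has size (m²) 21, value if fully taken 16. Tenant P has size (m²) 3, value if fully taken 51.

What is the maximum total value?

Rank by value-to-size ratio: Tenant P 51/3≈17, Tenant E 34/3≈11.3, Tenant B 23/5≈4.6, Tenant D 36/12≈3, Tenant K 44/28≈1.57, Tenant G 16/21≈0.762.
Tenant P: take in full, 3 m² for value 51 — 20 left.
Tenant E: take in full, 3 m² for value 34 — 17 left.
Tenant B: take in full, 5 m² for value 23 — 12 left.
All 12 m² of Tenant D fit (value 36) — 0 remain.
Total value = 144.

144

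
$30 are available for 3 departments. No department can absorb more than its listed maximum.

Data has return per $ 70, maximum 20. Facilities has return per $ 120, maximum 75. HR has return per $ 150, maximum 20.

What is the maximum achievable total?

4200

Highest return per $ first: HR 150 > Facilities 120 > Data 70.
Give HR 20 to hit its cap of 20 ; 10 left.
Only 10 left; Facilities takes them to reach 10.
Total = 120×10 + 150×20 = 4200.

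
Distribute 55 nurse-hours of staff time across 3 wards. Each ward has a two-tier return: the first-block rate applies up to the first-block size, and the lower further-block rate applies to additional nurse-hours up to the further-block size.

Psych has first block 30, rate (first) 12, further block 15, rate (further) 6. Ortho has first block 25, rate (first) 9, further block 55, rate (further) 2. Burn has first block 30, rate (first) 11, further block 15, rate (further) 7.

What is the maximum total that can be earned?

635

Order all 6 blocks by rate: Psych/T1 12 > Burn/T1 11 > Ortho/T1 9 > Burn/T2 7 > Psych/T2 6 > Ortho/T2 2.
Psych T1 at 12: fill all 30 — 25 left.
Burn T1 at 11: only 25 left, fill 25.
Total = 12×30 + 11×25 = 635.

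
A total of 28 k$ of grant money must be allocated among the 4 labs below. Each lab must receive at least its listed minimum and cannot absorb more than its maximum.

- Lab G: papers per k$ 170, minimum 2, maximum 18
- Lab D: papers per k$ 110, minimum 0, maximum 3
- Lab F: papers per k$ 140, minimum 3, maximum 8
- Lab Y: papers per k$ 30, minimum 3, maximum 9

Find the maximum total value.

Meeting every minimum uses 2+0+3+3 = 8 k$, leaving 20.
Highest papers per k$ first: Lab G 170 > Lab F 140 > Lab D 110 > Lab Y 30.
Give Lab G 16 more to hit its cap of 18 — 4 left.
Lab F has room for 5 more but only 4 remain, so it gets 7.
Total = 170×18 + 140×7 + 30×3 = 4130.

4130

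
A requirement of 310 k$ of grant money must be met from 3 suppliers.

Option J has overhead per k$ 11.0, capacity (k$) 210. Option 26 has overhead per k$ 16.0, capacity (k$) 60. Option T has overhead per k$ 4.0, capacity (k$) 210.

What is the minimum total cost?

Fill from the cheapest supplier first.
Option T (4.0): use full 210 — 100 k$ to go.
Option J (11.0): take the remaining 100 — done.
Option 26: unused.
Cost = 210×4.0 + 100×11.0 = 1940.

1940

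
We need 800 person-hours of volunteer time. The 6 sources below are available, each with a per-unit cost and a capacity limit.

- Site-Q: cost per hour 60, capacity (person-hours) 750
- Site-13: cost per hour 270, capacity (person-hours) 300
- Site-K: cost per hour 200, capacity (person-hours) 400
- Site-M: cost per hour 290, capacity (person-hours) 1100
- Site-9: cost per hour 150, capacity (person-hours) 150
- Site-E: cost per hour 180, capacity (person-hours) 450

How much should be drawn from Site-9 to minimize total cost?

50

Cheapest first:
Take 750 from Site-Q at 60 → need 50 more.
Site-9 (150): take the remaining 50 → done.
Site-E, Site-K, Site-13, Site-M: unused.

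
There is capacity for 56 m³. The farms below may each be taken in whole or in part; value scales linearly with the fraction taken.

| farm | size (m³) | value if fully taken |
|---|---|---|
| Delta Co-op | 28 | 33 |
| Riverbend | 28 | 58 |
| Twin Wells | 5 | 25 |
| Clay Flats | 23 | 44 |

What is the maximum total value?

127

Sort by value density: Twin Wells 25/5≈5, Riverbend 58/28≈2.07, Clay Flats 44/23≈1.91, Delta Co-op 33/28≈1.18.
Twin Wells: take in full, 5 m³ for value 25 ; 51 left.
Riverbend: take in full, 28 m³ for value 58 ; 23 left.
Clay Flats: take in full, 23 m³ for value 44 ; 0 left.
Total value = 127.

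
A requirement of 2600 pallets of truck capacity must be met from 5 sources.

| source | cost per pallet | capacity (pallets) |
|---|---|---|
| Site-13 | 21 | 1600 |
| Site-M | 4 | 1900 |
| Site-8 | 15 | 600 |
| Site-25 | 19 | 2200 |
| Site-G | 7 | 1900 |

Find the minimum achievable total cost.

Cheapest first:
Site-M at 4: take all 1900 pallets ; 700 still needed.
Take 700 from Site-G at 7 to finish.
Site-8, Site-25, Site-13: unused.
Cost = 1900×4 + 700×7 = 12500.

12500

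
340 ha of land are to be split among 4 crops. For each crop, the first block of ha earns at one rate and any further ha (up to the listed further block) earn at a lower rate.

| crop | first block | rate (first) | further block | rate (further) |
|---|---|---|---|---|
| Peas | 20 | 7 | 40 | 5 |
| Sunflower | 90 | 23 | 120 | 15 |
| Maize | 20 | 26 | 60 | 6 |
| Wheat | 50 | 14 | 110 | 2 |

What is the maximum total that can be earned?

5470

Order all 8 blocks by rate: Maize/first 26 > Sunflower/first 23 > Sunflower/second 15 > Wheat/first 14 > Peas/first 7 > Maize/second 6 > Peas/second 5 > Wheat/second 2.
Fill Maize first block (20 at 26) — 320 left.
Sunflower/first (23): +90 — 230 left.
Sunflower/second (15): +120 — 110 left.
Wheat/first (14): +50 — 60 left.
Peas first at 7: fill all 20 — 40 left.
Maize/second: +40 of 60 at 6; pool empty.
Total = 26×20 + 23×90 + 15×120 + 14×50 + 7×20 + 6×40 = 5470.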